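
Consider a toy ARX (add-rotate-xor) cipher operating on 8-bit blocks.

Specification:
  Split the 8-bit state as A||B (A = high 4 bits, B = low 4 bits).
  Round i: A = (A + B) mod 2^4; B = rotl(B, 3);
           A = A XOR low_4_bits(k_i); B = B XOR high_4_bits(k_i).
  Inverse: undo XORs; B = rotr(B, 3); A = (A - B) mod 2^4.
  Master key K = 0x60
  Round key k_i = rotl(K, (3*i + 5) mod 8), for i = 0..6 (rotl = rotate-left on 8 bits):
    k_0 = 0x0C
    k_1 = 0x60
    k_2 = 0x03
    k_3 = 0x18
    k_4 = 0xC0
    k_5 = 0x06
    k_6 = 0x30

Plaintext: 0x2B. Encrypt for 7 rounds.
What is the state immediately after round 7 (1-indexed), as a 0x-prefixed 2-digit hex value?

s_0 = plaintext = 0x2B
s_1 = Round(s_0, k_0) = 0x1D
s_2 = Round(s_1, k_1) = 0xE8
s_3 = Round(s_2, k_2) = 0x54
s_4 = Round(s_3, k_3) = 0x13
s_5 = Round(s_4, k_4) = 0x45
s_6 = Round(s_5, k_5) = 0xFA
s_7 = Round(s_6, k_6) = 0x96

0x96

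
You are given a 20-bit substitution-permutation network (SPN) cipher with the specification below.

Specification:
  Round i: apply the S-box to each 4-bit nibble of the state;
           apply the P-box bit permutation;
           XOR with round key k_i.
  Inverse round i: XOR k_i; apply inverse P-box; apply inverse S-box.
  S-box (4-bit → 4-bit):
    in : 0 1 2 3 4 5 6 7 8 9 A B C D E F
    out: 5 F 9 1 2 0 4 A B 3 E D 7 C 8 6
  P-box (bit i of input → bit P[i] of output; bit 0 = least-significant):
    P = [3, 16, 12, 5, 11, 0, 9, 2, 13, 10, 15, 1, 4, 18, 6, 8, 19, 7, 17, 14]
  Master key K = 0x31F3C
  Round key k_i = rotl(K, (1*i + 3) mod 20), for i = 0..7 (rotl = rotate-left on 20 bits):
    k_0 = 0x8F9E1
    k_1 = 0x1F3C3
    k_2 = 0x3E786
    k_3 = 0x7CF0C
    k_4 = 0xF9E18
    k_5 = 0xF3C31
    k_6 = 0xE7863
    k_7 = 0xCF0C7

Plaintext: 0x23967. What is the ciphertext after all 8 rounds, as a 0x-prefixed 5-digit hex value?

0x46BDC

s_0 = plaintext = 0x23967
s_1 = Round(s_0, k_0) = 0x19FD1
s_2 = Round(s_1, k_1) = 0xE257F
s_3 = Round(s_2, k_2) = 0x2B693
s_4 = Round(s_3, k_3) = 0xF0655
s_5 = Round(s_4, k_4) = 0xD1EC8
s_6 = Round(s_5, k_5) = 0x8774A
s_7 = Round(s_6, k_6) = 0x32DC0
s_8 = Round(s_7, k_7) = 0x46BDC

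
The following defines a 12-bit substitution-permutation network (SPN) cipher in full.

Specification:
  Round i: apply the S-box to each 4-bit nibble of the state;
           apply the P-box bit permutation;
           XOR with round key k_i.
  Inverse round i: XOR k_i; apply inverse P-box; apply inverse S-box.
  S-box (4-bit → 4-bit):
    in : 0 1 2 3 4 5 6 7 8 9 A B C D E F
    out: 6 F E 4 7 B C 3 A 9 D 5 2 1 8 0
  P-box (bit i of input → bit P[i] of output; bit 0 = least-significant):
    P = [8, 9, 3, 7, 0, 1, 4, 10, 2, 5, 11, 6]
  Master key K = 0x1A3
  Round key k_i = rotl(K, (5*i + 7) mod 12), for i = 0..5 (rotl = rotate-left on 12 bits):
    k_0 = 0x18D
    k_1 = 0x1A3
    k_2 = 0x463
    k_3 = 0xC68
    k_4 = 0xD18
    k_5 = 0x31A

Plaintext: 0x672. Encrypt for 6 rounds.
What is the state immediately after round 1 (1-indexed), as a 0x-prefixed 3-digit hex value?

0xB46

s_0 = plaintext = 0x672
s_1 = Round(s_0, k_0) = 0xB46
s_2 = Round(s_1, k_1) = 0x93C
s_3 = Round(s_2, k_2) = 0x637
s_4 = Round(s_3, k_3) = 0x738
s_5 = Round(s_4, k_4) = 0xFAC
s_6 = Round(s_5, k_5) = 0x50B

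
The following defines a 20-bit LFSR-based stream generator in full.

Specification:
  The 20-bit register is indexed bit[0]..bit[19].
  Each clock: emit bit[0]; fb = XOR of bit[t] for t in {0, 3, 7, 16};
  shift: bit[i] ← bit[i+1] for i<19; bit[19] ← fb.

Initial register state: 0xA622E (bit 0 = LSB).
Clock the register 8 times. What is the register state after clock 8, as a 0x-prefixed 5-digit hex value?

reg_0 = 0xA622E
clock 1: out=0, reg = 0xD3117
clock 2: out=1, reg = 0x6988B
clock 3: out=1, reg = 0xB4C45
clock 4: out=1, reg = 0x5A622
clock 5: out=0, reg = 0xAD311
clock 6: out=1, reg = 0xD6988
clock 7: out=0, reg = 0xEB4C4
clock 8: out=0, reg = 0xF5A62

0xF5A62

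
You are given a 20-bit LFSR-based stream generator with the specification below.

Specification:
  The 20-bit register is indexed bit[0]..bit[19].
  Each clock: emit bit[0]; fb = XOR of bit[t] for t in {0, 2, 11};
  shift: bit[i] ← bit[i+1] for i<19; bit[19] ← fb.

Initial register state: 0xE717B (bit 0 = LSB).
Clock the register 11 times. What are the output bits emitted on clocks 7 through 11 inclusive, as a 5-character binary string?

10100

reg_0 = 0xE717B
clock 1: out=1, reg = 0xF38BD
clock 2: out=1, reg = 0xF9C5E
clock 3: out=0, reg = 0x7CE2F
clock 4: out=1, reg = 0xBE717
clock 5: out=1, reg = 0x5F38B
clock 6: out=1, reg = 0xAF9C5
clock 7: out=1, reg = 0xD7CE2
clock 8: out=0, reg = 0xEBE71
clock 9: out=1, reg = 0x75F38
clock 10: out=0, reg = 0xBAF9C
clock 11: out=0, reg = 0x5D7CE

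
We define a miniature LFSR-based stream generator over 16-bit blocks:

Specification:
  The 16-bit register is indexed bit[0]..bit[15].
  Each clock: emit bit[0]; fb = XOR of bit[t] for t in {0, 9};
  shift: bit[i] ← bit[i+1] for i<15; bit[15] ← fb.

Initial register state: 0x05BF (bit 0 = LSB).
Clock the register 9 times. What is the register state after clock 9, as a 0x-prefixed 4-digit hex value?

reg_0 = 0x05BF
clock 1: out=1, reg = 0x82DF
clock 2: out=1, reg = 0x416F
clock 3: out=1, reg = 0xA0B7
clock 4: out=1, reg = 0xD05B
clock 5: out=1, reg = 0xE82D
clock 6: out=1, reg = 0xF416
clock 7: out=0, reg = 0x7A0B
clock 8: out=1, reg = 0x3D05
clock 9: out=1, reg = 0x9E82

0x9E82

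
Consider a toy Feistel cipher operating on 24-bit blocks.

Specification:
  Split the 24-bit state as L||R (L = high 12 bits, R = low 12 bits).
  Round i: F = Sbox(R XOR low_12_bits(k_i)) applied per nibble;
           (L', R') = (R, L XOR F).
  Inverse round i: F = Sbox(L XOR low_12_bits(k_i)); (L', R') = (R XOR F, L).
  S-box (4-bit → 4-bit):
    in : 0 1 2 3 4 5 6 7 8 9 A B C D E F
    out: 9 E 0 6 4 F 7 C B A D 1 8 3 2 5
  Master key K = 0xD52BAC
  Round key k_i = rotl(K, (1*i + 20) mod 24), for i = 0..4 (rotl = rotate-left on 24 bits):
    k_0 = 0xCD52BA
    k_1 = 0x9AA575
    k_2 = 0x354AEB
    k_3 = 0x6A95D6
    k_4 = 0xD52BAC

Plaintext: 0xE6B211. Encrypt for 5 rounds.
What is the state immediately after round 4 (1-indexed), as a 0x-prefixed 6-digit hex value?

s_0 = plaintext = 0xE6B211
s_1 = Round(s_0, k_0) = 0x2117BA
s_2 = Round(s_1, k_1) = 0x7BA294
s_3 = Round(s_2, k_2) = 0x294C7F
s_4 = Round(s_3, k_3) = 0xC7F84E
s_5 = Round(s_4, k_4) = 0x84EA5F

0xC7F84E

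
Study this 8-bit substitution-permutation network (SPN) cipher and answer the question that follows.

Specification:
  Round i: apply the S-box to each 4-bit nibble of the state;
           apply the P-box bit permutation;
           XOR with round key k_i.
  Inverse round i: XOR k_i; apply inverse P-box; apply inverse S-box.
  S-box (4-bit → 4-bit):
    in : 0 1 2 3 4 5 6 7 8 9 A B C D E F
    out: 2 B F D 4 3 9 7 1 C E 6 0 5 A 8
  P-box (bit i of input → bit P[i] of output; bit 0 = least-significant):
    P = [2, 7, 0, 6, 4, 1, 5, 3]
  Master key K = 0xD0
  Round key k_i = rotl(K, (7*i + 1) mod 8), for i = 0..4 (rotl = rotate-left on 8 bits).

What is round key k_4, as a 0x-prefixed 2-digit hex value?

0x1A

K = 0xD0
k_0 = rotl(K, (7*0+1) mod 8) = rotl(K, 1) = 0xA1
k_1 = rotl(K, (7*1+1) mod 8) = rotl(K, 0) = 0xD0
k_2 = rotl(K, (7*2+1) mod 8) = rotl(K, 7) = 0x68
k_3 = rotl(K, (7*3+1) mod 8) = rotl(K, 6) = 0x34
k_4 = rotl(K, (7*4+1) mod 8) = rotl(K, 5) = 0x1A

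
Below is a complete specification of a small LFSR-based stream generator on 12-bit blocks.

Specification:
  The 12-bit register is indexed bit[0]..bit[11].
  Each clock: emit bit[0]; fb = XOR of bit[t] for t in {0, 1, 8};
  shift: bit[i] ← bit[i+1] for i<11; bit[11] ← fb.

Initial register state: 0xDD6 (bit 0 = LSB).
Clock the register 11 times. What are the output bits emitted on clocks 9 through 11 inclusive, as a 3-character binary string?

reg_0 = 0xDD6
clock 1: out=0, reg = 0x6EB
clock 2: out=1, reg = 0x375
clock 3: out=1, reg = 0x1BA
clock 4: out=0, reg = 0x0DD
clock 5: out=1, reg = 0x86E
clock 6: out=0, reg = 0xC37
clock 7: out=1, reg = 0x61B
clock 8: out=1, reg = 0x30D
clock 9: out=1, reg = 0x186
clock 10: out=0, reg = 0x0C3
clock 11: out=1, reg = 0x061

101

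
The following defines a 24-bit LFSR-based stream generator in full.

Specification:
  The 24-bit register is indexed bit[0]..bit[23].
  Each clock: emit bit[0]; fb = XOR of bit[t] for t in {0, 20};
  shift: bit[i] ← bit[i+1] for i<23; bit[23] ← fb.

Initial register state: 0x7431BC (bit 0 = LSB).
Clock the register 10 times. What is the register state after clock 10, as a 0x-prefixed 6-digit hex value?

0x42DD0C

reg_0 = 0x7431BC
clock 1: out=0, reg = 0xBA18DE
clock 2: out=0, reg = 0xDD0C6F
clock 3: out=1, reg = 0x6E8637
clock 4: out=1, reg = 0xB7431B
clock 5: out=1, reg = 0x5BA18D
clock 6: out=1, reg = 0x2DD0C6
clock 7: out=0, reg = 0x16E863
clock 8: out=1, reg = 0x0B7431
clock 9: out=1, reg = 0x85BA18
clock 10: out=0, reg = 0x42DD0C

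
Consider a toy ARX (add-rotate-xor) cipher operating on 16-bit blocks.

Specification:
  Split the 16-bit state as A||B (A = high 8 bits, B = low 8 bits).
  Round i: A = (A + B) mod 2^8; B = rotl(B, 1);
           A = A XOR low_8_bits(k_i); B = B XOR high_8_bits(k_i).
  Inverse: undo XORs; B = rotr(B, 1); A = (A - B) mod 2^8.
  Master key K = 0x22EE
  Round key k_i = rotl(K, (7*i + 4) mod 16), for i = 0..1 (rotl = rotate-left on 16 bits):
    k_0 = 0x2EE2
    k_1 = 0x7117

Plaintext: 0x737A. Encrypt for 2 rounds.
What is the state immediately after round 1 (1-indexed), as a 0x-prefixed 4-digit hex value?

0x0FDA

s_0 = plaintext = 0x737A
s_1 = Round(s_0, k_0) = 0x0FDA
s_2 = Round(s_1, k_1) = 0xFEC4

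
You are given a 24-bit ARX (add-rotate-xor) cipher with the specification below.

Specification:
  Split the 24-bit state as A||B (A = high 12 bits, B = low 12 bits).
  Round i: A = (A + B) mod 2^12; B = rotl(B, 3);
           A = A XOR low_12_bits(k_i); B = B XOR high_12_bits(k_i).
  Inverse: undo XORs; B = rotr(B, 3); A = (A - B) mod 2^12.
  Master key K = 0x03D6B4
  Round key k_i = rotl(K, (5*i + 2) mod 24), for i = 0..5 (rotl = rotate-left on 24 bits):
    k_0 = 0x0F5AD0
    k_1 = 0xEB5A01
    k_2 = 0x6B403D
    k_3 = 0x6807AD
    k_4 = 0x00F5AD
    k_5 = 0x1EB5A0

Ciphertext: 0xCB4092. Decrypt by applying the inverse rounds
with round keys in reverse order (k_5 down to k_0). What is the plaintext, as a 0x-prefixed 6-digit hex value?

0x9FC403

s_0 = ciphertext = 0xCB4092
s_1 = InvRound(s_0, k_5) = 0x6E522F
s_2 = InvRound(s_1, k_4) = 0x304044
s_3 = InvRound(s_2, k_3) = 0xBD18D8
s_4 = InvRound(s_3, k_2) = 0x21F9CD
s_5 = InvRound(s_4, k_1) = 0x72F0EF
s_6 = InvRound(s_5, k_0) = 0x9FC403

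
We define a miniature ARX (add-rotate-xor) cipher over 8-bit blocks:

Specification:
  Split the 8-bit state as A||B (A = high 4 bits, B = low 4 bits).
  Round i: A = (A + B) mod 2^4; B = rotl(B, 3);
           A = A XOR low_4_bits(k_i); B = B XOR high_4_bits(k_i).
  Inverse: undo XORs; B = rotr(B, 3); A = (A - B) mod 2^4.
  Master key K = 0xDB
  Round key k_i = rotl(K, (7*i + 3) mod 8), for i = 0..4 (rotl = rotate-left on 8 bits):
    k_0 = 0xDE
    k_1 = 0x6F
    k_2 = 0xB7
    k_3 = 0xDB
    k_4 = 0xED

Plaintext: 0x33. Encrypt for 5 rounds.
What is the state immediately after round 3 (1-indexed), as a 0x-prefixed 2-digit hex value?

s_0 = plaintext = 0x33
s_1 = Round(s_0, k_0) = 0x84
s_2 = Round(s_1, k_1) = 0x34
s_3 = Round(s_2, k_2) = 0x09
s_4 = Round(s_3, k_3) = 0x21
s_5 = Round(s_4, k_4) = 0xE6

0x09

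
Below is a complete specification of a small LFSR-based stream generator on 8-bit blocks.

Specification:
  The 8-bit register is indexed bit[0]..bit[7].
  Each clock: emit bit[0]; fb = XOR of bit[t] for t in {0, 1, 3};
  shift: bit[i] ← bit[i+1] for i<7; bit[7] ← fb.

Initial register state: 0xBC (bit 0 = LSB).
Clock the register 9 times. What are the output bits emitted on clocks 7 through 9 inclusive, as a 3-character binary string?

reg_0 = 0xBC
clock 1: out=0, reg = 0xDE
clock 2: out=0, reg = 0x6F
clock 3: out=1, reg = 0xB7
clock 4: out=1, reg = 0x5B
clock 5: out=1, reg = 0xAD
clock 6: out=1, reg = 0x56
clock 7: out=0, reg = 0xAB
clock 8: out=1, reg = 0xD5
clock 9: out=1, reg = 0xEA

011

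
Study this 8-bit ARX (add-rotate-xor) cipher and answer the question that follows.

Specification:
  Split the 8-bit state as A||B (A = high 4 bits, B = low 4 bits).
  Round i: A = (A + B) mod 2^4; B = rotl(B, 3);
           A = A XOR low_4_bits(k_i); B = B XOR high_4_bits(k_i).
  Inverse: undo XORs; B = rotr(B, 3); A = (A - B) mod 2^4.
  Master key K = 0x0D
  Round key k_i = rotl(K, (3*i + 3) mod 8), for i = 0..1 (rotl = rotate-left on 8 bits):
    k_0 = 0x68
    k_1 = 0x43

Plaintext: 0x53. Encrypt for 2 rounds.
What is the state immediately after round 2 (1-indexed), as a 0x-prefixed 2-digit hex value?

0xCB

s_0 = plaintext = 0x53
s_1 = Round(s_0, k_0) = 0x0F
s_2 = Round(s_1, k_1) = 0xCB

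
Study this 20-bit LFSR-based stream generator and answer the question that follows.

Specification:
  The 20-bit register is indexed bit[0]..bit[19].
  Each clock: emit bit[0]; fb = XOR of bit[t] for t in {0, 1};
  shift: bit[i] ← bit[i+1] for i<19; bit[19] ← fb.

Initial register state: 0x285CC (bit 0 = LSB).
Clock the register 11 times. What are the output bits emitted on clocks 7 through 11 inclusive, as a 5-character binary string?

11101

reg_0 = 0x285CC
clock 1: out=0, reg = 0x142E6
clock 2: out=0, reg = 0x8A173
clock 3: out=1, reg = 0x450B9
clock 4: out=1, reg = 0xA285C
clock 5: out=0, reg = 0x5142E
clock 6: out=0, reg = 0xA8A17
clock 7: out=1, reg = 0x5450B
clock 8: out=1, reg = 0x2A285
clock 9: out=1, reg = 0x95142
clock 10: out=0, reg = 0xCA8A1
clock 11: out=1, reg = 0xE5450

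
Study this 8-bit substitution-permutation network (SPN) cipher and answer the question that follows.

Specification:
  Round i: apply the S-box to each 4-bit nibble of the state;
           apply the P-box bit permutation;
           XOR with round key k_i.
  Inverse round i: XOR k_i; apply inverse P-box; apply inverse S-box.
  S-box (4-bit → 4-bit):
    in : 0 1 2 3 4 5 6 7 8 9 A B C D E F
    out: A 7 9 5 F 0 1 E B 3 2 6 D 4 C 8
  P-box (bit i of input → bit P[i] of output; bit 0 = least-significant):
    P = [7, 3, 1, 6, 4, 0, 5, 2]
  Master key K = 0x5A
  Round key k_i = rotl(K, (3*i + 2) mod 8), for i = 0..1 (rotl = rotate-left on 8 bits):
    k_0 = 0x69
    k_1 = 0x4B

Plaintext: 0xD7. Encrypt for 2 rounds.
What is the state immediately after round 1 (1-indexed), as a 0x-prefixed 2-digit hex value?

0x03

s_0 = plaintext = 0xD7
s_1 = Round(s_0, k_0) = 0x03
s_2 = Round(s_1, k_1) = 0xCC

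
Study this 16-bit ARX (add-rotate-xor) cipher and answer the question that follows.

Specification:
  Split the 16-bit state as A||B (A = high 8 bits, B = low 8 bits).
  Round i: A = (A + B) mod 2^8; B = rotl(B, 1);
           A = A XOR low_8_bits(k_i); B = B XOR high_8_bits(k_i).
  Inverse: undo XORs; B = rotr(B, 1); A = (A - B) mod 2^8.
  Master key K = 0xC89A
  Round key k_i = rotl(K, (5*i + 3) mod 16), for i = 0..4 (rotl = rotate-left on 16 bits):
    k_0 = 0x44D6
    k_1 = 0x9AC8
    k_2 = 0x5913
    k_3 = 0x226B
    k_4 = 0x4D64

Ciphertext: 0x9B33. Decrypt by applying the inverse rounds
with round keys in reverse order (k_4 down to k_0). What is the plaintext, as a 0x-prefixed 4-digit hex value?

0x677E

s_0 = ciphertext = 0x9B33
s_1 = InvRound(s_0, k_4) = 0xC03F
s_2 = InvRound(s_1, k_3) = 0x1D8E
s_3 = InvRound(s_2, k_2) = 0x23EB
s_4 = InvRound(s_3, k_1) = 0x33B8
s_5 = InvRound(s_4, k_0) = 0x677E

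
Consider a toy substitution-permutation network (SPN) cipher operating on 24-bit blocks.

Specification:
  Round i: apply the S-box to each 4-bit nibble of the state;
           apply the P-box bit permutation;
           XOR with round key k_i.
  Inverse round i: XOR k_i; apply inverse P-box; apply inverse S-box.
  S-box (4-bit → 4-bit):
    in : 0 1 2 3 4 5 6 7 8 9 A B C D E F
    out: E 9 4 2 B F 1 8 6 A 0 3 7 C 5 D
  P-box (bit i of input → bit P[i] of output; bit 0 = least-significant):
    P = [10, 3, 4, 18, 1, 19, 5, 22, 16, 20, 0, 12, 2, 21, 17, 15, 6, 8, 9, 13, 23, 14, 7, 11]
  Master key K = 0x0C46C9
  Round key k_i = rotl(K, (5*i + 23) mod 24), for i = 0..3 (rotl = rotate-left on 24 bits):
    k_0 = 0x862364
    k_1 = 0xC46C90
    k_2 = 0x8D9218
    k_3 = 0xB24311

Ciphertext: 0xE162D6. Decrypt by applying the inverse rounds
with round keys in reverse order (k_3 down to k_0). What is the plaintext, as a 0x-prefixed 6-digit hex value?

0xC2A6F7

s_0 = ciphertext = 0xE162D6
s_1 = InvRound(s_0, k_3) = 0x24EC1A
s_2 = InvRound(s_1, k_2) = 0x4D31B6
s_3 = InvRound(s_2, k_1) = 0x4361C6
s_4 = InvRound(s_3, k_0) = 0xC2A6F7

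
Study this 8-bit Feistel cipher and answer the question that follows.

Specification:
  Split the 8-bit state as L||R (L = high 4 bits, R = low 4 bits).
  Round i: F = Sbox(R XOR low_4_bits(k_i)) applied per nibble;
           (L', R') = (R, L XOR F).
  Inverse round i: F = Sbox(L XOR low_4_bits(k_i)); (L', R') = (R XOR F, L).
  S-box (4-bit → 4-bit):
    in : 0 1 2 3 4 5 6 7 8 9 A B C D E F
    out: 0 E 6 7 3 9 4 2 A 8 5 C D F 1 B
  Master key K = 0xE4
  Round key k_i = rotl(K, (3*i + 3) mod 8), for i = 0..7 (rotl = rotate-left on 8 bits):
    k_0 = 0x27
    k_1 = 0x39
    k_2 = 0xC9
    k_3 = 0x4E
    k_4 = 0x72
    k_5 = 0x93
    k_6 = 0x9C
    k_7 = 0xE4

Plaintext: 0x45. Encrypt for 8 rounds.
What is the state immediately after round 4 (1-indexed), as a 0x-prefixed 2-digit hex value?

s_0 = plaintext = 0x45
s_1 = Round(s_0, k_0) = 0x52
s_2 = Round(s_1, k_1) = 0x29
s_3 = Round(s_2, k_2) = 0x92
s_4 = Round(s_3, k_3) = 0x24
s_5 = Round(s_4, k_4) = 0x46
s_6 = Round(s_5, k_5) = 0x6D
s_7 = Round(s_6, k_6) = 0xD8
s_8 = Round(s_7, k_7) = 0x80

0x24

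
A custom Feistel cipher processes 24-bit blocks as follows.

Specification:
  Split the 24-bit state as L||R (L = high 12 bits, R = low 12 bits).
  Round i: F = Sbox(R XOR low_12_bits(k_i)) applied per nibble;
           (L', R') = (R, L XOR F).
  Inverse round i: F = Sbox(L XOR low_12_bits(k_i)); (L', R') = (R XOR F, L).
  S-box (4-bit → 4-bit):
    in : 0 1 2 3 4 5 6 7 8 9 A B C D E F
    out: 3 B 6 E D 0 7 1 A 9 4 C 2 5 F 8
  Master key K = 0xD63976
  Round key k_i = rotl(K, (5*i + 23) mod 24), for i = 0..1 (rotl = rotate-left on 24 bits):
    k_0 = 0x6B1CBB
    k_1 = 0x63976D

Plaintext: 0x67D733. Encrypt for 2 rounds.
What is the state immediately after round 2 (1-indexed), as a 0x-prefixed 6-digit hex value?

0xAD72F7

s_0 = plaintext = 0x67D733
s_1 = Round(s_0, k_0) = 0x733AD7
s_2 = Round(s_1, k_1) = 0xAD72F7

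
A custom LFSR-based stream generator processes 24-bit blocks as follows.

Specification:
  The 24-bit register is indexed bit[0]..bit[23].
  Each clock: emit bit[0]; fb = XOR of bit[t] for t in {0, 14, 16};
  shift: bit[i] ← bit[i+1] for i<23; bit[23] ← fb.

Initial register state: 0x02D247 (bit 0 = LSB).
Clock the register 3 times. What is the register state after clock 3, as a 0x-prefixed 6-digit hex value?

0xC05A48

reg_0 = 0x02D247
clock 1: out=1, reg = 0x016923
clock 2: out=1, reg = 0x80B491
clock 3: out=1, reg = 0xC05A48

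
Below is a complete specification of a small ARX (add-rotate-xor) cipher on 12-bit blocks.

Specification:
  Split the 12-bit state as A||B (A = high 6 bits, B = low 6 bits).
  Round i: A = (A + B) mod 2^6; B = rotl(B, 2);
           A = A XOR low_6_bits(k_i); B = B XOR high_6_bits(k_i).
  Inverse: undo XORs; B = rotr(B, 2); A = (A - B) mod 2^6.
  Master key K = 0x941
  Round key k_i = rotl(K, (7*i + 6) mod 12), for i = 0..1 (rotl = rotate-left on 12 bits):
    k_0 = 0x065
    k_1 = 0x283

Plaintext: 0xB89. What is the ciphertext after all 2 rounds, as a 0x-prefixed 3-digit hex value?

0xD1C

s_0 = plaintext = 0xB89
s_1 = Round(s_0, k_0) = 0x4A5
s_2 = Round(s_1, k_1) = 0xD1C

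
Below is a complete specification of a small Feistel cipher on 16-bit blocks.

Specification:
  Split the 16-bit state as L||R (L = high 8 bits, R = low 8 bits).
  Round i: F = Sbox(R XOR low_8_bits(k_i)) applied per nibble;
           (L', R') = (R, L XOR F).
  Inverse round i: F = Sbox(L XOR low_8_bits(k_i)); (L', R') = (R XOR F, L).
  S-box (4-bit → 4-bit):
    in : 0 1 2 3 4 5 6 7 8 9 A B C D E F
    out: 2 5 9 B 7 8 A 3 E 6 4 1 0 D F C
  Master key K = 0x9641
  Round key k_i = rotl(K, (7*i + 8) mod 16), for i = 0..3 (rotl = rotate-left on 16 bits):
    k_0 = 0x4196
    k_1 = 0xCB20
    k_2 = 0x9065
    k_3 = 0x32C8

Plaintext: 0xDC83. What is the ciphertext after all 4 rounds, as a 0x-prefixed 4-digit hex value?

0xC1E2

s_0 = plaintext = 0xDC83
s_1 = Round(s_0, k_0) = 0x8384
s_2 = Round(s_1, k_1) = 0x84C4
s_3 = Round(s_2, k_2) = 0xC4C1
s_4 = Round(s_3, k_3) = 0xC1E2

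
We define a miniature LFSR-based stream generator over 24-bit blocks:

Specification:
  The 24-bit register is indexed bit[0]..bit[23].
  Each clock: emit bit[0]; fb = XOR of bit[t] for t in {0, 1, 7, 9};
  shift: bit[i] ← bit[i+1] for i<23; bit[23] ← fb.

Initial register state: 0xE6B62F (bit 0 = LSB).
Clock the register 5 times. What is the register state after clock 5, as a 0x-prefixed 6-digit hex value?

0x7F35B1

reg_0 = 0xE6B62F
clock 1: out=1, reg = 0xF35B17
clock 2: out=1, reg = 0xF9AD8B
clock 3: out=1, reg = 0xFCD6C5
clock 4: out=1, reg = 0xFE6B62
clock 5: out=0, reg = 0x7F35B1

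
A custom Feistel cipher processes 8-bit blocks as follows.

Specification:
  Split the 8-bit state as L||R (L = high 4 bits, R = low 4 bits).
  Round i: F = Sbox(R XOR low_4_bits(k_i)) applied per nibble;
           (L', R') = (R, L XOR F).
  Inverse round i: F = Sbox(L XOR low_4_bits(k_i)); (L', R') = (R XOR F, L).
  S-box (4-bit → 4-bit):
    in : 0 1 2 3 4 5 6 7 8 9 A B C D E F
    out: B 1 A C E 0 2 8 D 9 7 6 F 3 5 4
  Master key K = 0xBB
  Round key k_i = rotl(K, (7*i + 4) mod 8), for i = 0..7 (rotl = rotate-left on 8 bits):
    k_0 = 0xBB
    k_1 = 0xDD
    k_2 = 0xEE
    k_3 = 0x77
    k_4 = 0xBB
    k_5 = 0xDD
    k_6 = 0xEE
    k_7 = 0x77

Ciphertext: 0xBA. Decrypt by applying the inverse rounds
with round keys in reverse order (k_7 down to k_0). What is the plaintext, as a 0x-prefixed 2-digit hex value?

0x14

s_0 = ciphertext = 0xBA
s_1 = InvRound(s_0, k_7) = 0x5B
s_2 = InvRound(s_1, k_6) = 0xD5
s_3 = InvRound(s_2, k_5) = 0xED
s_4 = InvRound(s_3, k_4) = 0xDE
s_5 = InvRound(s_4, k_3) = 0x9D
s_6 = InvRound(s_5, k_2) = 0x59
s_7 = InvRound(s_6, k_1) = 0x45
s_8 = InvRound(s_7, k_0) = 0x14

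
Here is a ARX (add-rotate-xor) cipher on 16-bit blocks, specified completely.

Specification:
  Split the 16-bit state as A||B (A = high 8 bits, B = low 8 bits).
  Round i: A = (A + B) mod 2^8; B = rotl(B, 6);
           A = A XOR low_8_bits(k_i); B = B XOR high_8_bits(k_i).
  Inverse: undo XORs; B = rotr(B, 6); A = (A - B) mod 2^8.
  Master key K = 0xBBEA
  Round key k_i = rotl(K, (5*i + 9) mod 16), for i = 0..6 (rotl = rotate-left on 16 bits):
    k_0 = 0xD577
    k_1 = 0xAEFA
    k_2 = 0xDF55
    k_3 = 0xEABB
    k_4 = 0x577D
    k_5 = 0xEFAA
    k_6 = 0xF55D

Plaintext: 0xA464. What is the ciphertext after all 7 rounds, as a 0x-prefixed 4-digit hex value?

0xCE68

s_0 = plaintext = 0xA464
s_1 = Round(s_0, k_0) = 0x7FCC
s_2 = Round(s_1, k_1) = 0xB19D
s_3 = Round(s_2, k_2) = 0x1BB8
s_4 = Round(s_3, k_3) = 0x68C4
s_5 = Round(s_4, k_4) = 0x5166
s_6 = Round(s_5, k_5) = 0x1D76
s_7 = Round(s_6, k_6) = 0xCE68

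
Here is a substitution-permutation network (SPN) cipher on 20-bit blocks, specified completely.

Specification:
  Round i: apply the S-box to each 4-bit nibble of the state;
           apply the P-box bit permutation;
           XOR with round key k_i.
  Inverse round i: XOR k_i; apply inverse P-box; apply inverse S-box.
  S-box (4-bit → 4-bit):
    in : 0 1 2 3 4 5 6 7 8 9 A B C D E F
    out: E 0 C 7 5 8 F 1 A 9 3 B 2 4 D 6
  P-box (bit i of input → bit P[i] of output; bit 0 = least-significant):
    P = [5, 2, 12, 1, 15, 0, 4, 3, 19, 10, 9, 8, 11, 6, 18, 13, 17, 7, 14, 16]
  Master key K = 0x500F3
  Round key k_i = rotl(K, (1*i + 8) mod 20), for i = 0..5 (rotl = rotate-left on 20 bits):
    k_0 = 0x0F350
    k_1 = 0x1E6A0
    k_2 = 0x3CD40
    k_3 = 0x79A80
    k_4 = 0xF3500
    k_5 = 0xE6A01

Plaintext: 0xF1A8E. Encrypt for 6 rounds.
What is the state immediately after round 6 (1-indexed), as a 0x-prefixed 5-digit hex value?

0xDA664

s_0 = plaintext = 0xF1A8E
s_1 = Round(s_0, k_0) = 0x8A7FB
s_2 = Round(s_1, k_1) = 0x8EE57
s_3 = Round(s_2, k_2) = 0xEE6E8
s_4 = Round(s_3, k_3) = 0x8759E
s_5 = Round(s_4, k_4) = 0xEACAA
s_6 = Round(s_5, k_5) = 0xDA664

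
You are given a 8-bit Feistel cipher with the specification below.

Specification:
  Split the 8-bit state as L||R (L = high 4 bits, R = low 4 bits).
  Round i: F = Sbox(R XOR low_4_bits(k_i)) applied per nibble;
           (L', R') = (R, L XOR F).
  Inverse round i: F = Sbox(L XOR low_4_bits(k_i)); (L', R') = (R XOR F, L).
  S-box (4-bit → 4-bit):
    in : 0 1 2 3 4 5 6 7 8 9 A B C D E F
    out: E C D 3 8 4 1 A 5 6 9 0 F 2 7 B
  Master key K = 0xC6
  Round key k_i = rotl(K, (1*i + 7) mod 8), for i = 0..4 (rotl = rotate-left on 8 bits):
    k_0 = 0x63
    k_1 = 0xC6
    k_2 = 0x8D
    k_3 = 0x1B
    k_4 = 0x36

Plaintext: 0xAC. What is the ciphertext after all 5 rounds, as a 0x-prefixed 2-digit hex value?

s_0 = plaintext = 0xAC
s_1 = Round(s_0, k_0) = 0xC1
s_2 = Round(s_1, k_1) = 0x16
s_3 = Round(s_2, k_2) = 0x61
s_4 = Round(s_3, k_3) = 0x1F
s_5 = Round(s_4, k_4) = 0xF7

0xF7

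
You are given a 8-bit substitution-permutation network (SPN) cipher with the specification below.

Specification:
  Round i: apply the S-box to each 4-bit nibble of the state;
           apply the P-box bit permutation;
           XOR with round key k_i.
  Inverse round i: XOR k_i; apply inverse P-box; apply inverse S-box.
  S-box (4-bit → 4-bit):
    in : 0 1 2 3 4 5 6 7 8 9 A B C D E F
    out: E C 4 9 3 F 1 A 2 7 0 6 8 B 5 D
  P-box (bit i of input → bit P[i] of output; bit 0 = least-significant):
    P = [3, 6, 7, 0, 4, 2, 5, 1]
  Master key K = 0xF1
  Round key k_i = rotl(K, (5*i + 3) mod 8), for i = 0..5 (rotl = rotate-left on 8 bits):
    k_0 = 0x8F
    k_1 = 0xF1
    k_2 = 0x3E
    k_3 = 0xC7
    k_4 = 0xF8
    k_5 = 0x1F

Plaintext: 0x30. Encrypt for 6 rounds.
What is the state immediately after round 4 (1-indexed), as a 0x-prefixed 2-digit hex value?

0x9D

s_0 = plaintext = 0x30
s_1 = Round(s_0, k_0) = 0x5C
s_2 = Round(s_1, k_1) = 0xC6
s_3 = Round(s_2, k_2) = 0x34
s_4 = Round(s_3, k_3) = 0x9D
s_5 = Round(s_4, k_4) = 0x85
s_6 = Round(s_5, k_5) = 0xD2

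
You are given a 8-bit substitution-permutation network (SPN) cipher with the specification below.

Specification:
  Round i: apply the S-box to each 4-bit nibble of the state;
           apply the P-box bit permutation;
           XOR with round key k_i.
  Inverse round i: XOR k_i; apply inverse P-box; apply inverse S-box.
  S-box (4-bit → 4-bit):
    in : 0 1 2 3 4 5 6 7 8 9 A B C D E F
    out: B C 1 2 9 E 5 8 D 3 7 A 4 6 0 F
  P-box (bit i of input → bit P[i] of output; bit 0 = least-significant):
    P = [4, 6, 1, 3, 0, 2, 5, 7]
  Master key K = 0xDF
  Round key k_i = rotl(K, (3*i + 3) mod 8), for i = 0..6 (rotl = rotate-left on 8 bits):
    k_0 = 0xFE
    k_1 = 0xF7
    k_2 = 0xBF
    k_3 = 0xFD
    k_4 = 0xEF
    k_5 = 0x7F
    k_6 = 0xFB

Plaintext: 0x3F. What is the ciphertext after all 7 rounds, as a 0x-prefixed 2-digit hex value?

s_0 = plaintext = 0x3F
s_1 = Round(s_0, k_0) = 0xA0
s_2 = Round(s_1, k_1) = 0x8A
s_3 = Round(s_2, k_2) = 0x4C
s_4 = Round(s_3, k_3) = 0x7E
s_5 = Round(s_4, k_4) = 0x6F
s_6 = Round(s_5, k_5) = 0x04
s_7 = Round(s_6, k_6) = 0x66

0x66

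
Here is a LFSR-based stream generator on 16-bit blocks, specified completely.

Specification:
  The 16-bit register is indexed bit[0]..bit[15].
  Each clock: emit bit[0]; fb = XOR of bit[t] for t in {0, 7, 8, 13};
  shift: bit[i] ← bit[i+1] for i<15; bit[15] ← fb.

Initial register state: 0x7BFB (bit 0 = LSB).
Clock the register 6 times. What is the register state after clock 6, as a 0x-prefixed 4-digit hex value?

reg_0 = 0x7BFB
clock 1: out=1, reg = 0x3DFD
clock 2: out=1, reg = 0x1EFE
clock 3: out=0, reg = 0x8F7F
clock 4: out=1, reg = 0x47BF
clock 5: out=1, reg = 0xA3DF
clock 6: out=1, reg = 0x51EF

0x51EF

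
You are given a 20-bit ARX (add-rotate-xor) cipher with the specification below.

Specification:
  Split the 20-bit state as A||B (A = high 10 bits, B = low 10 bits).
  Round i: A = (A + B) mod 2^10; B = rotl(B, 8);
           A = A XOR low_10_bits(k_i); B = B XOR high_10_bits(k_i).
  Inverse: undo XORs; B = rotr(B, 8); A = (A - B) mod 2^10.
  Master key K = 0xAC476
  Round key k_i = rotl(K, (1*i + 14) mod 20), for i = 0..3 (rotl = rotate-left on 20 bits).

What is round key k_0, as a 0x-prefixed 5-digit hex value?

0xDAB11

K = 0xAC476
k_0 = rotl(K, (1*0+14) mod 20) = rotl(K, 14) = 0xDAB11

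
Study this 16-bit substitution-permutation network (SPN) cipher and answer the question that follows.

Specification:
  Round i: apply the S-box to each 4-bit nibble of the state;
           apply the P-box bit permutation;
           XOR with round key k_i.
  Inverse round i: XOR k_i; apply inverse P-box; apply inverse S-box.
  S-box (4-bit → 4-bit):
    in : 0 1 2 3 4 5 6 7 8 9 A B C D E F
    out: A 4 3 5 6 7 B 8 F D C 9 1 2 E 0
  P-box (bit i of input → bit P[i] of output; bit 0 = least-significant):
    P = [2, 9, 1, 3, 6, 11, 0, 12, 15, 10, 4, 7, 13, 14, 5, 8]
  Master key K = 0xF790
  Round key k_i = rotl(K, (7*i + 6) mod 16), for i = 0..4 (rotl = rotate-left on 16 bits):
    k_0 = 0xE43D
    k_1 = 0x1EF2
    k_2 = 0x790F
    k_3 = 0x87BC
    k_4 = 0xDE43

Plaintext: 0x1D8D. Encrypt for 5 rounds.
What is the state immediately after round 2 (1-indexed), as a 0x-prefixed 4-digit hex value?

0x1627

s_0 = plaintext = 0x1D8D
s_1 = Round(s_0, k_0) = 0xFA5C
s_2 = Round(s_1, k_1) = 0x1627
s_3 = Round(s_2, k_2) = 0xF5E7
s_4 = Round(s_3, k_3) = 0x1BA5
s_5 = Round(s_4, k_4) = 0x4CE4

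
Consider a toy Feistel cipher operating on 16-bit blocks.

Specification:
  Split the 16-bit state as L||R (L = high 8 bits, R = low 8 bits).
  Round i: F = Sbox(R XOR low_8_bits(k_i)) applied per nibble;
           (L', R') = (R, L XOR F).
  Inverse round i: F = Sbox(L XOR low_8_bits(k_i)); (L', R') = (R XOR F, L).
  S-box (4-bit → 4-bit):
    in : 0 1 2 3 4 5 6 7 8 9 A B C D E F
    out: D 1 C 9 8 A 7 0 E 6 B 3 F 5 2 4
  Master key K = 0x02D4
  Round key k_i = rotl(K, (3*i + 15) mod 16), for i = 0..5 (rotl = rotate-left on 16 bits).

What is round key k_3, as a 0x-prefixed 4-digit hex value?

K = 0x02D4
k_0 = rotl(K, (3*0+15) mod 16) = rotl(K, 15) = 0x016A
k_1 = rotl(K, (3*1+15) mod 16) = rotl(K, 2) = 0x0B50
k_2 = rotl(K, (3*2+15) mod 16) = rotl(K, 5) = 0x5A80
k_3 = rotl(K, (3*3+15) mod 16) = rotl(K, 8) = 0xD402

0xD402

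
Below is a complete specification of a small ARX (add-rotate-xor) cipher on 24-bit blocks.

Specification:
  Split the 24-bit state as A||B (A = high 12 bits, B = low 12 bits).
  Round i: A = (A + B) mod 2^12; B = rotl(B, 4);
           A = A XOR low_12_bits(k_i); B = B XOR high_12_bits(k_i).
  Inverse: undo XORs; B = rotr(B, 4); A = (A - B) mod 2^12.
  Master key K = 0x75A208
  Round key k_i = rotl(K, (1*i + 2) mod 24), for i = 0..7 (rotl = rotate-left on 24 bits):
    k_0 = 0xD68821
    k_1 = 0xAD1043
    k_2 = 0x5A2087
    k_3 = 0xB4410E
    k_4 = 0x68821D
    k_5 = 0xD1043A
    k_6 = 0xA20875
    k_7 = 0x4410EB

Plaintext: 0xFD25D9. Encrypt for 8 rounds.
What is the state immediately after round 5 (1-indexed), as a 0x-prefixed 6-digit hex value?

s_0 = plaintext = 0xFD25D9
s_1 = Round(s_0, k_0) = 0xD8A0FD
s_2 = Round(s_1, k_1) = 0xEC4501
s_3 = Round(s_2, k_2) = 0x3425B7
s_4 = Round(s_3, k_3) = 0x9F7031
s_5 = Round(s_4, k_4) = 0x835598
s_6 = Round(s_5, k_5) = 0x9F7495
s_7 = Round(s_6, k_6) = 0x6F9374
s_8 = Round(s_7, k_7) = 0xA86302

0x835598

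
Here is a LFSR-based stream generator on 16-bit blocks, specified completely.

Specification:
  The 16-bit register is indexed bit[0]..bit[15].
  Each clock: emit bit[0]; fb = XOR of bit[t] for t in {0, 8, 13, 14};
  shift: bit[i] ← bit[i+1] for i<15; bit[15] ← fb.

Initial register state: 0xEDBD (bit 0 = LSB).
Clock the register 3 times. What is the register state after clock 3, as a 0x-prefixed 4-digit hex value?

0x9DB7

reg_0 = 0xEDBD
clock 1: out=1, reg = 0x76DE
clock 2: out=0, reg = 0x3B6F
clock 3: out=1, reg = 0x9DB7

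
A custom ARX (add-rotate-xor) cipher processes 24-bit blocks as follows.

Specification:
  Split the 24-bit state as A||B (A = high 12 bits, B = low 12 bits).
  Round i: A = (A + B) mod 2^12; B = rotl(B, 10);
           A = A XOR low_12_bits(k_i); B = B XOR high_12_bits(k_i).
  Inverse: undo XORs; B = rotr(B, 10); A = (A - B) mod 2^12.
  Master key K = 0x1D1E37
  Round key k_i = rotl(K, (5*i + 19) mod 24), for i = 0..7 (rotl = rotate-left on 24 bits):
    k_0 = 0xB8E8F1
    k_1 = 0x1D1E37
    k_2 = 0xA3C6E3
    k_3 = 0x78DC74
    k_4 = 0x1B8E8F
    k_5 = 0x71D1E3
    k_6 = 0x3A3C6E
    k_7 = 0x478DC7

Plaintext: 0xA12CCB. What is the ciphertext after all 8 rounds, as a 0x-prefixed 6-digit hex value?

s_0 = plaintext = 0xA12CCB
s_1 = Round(s_0, k_0) = 0xE2C4BC
s_2 = Round(s_1, k_1) = 0xCDF0FE
s_3 = Round(s_2, k_2) = 0xB3E203
s_4 = Round(s_3, k_3) = 0x135B0D
s_5 = Round(s_4, k_4) = 0x2CD77B
s_6 = Round(s_5, k_5) = 0xBABAC3
s_7 = Round(s_6, k_6) = 0xA00D13
s_8 = Round(s_7, k_7) = 0xAD4B3C

0xAD4B3C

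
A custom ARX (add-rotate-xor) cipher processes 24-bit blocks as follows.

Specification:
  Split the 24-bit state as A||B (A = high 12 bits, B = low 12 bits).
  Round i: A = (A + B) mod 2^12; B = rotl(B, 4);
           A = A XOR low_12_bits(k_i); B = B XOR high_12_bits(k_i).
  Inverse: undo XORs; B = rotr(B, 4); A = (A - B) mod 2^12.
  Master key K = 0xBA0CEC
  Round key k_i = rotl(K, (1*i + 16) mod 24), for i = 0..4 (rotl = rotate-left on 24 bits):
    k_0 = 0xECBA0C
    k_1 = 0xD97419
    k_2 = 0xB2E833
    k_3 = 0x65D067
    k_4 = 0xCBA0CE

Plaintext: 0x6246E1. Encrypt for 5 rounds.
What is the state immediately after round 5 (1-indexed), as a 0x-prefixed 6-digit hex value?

s_0 = plaintext = 0x6246E1
s_1 = Round(s_0, k_0) = 0x7090DD
s_2 = Round(s_1, k_1) = 0x3FF047
s_3 = Round(s_2, k_2) = 0xC75F5E
s_4 = Round(s_3, k_3) = 0xBB43B2
s_5 = Round(s_4, k_4) = 0xFA8799

0xFA8799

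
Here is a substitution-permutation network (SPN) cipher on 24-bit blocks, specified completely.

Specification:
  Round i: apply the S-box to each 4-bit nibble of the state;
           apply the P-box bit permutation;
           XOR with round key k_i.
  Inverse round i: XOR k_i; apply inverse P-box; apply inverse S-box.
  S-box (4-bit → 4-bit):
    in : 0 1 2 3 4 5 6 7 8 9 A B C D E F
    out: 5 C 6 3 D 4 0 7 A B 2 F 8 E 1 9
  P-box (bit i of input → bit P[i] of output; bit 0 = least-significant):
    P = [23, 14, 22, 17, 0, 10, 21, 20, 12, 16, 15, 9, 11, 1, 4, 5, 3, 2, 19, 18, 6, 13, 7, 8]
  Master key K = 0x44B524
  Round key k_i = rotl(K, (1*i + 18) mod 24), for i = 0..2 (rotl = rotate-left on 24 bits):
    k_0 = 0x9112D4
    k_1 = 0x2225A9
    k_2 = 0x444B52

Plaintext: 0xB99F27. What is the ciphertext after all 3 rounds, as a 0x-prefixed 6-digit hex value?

s_0 = plaintext = 0xB99F27
s_1 = Round(s_0, k_0) = 0x756D3A
s_2 = Round(s_1, k_1) = 0x2BC368
s_3 = Round(s_2, k_2) = 0x4B3BFE

0x4B3BFE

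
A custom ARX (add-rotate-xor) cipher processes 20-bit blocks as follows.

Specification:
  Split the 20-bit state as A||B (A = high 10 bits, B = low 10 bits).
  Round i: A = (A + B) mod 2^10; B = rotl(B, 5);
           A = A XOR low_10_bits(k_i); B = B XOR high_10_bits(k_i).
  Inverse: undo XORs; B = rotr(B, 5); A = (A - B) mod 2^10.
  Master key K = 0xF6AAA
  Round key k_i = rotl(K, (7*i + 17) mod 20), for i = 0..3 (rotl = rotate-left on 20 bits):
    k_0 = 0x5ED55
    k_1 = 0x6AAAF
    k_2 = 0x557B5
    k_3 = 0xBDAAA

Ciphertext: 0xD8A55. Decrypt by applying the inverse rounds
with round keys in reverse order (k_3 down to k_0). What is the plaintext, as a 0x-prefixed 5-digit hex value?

0xFA0C8

s_0 = ciphertext = 0xD8A55
s_1 = InvRound(s_0, k_3) = 0x58C65
s_2 = InvRound(s_1, k_2) = 0x33609
s_3 = InvRound(s_2, k_1) = 0x7947D
s_4 = InvRound(s_3, k_0) = 0xFA0C8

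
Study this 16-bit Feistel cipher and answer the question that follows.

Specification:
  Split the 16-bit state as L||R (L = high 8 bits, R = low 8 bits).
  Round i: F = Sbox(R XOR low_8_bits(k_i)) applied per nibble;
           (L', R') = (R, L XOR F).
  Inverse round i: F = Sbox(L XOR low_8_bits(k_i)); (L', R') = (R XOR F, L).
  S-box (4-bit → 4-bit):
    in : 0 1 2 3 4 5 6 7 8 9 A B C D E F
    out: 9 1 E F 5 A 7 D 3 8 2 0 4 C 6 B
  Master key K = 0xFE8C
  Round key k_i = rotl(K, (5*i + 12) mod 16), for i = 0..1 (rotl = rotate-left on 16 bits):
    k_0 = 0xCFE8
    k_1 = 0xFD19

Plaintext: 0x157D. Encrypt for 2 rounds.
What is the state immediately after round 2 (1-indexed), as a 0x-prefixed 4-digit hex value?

0x9F4A

s_0 = plaintext = 0x157D
s_1 = Round(s_0, k_0) = 0x7D9F
s_2 = Round(s_1, k_1) = 0x9F4A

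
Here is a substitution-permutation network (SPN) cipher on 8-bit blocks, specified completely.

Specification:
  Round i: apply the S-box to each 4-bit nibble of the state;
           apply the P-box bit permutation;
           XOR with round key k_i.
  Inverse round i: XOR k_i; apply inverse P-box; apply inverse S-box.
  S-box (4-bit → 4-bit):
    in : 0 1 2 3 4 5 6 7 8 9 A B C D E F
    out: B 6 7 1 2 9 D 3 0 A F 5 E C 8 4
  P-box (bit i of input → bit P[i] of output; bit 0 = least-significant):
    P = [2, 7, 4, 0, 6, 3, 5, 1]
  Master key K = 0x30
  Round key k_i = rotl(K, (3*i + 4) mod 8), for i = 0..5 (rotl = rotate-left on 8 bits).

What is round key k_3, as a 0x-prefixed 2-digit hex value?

0x06

K = 0x30
k_0 = rotl(K, (3*0+4) mod 8) = rotl(K, 4) = 0x03
k_1 = rotl(K, (3*1+4) mod 8) = rotl(K, 7) = 0x18
k_2 = rotl(K, (3*2+4) mod 8) = rotl(K, 2) = 0xC0
k_3 = rotl(K, (3*3+4) mod 8) = rotl(K, 5) = 0x06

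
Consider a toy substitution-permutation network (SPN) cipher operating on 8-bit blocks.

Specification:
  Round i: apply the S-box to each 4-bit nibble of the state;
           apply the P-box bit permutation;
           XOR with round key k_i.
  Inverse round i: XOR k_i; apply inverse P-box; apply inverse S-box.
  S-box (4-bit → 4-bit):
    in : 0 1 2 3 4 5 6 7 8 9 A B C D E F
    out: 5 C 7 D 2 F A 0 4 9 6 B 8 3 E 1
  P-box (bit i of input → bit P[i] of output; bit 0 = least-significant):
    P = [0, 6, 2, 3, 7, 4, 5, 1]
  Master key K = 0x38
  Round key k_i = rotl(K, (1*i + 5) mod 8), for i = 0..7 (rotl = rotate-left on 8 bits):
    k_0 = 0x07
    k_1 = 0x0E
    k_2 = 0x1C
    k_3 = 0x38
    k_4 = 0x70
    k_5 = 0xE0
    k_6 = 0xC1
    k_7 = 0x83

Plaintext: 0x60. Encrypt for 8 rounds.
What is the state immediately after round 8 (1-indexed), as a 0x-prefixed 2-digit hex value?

0xB0

s_0 = plaintext = 0x60
s_1 = Round(s_0, k_0) = 0x10
s_2 = Round(s_1, k_1) = 0x29
s_3 = Round(s_2, k_2) = 0xA5
s_4 = Round(s_3, k_3) = 0x45
s_5 = Round(s_4, k_4) = 0x2D
s_6 = Round(s_5, k_5) = 0x11
s_7 = Round(s_6, k_6) = 0xEF
s_8 = Round(s_7, k_7) = 0xB0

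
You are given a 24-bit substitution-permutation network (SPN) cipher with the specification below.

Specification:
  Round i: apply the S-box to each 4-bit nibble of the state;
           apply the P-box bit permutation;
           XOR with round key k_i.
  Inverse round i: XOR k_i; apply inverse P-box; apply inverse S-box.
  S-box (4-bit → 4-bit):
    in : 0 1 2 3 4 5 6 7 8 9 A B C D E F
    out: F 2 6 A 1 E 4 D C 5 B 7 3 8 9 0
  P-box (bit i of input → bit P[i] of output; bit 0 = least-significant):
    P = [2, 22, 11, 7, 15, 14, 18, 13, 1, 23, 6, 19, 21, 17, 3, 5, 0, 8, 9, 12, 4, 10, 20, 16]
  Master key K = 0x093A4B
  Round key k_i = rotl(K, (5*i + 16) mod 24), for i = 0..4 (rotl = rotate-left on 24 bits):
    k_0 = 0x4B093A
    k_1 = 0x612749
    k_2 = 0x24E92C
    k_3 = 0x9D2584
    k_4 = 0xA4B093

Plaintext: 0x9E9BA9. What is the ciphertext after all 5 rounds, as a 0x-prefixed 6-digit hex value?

s_0 = plaintext = 0x9E9BA9
s_1 = Round(s_0, k_0) = 0xFBF165
s_2 = Round(s_1, k_1) = 0xA52CC8
s_3 = Round(s_2, k_2) = 0xA736B6
s_4 = Round(s_3, k_3) = 0x9AFBF5
s_5 = Round(s_4, k_4) = 0x74A940

0x74A940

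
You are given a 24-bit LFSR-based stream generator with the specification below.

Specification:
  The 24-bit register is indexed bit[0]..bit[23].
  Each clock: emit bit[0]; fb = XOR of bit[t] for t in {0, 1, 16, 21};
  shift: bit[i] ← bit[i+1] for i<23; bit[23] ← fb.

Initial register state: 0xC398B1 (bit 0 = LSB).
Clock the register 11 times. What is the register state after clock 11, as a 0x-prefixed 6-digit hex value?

reg_0 = 0xC398B1
clock 1: out=1, reg = 0x61CC58
clock 2: out=0, reg = 0x30E62C
clock 3: out=0, reg = 0x987316
clock 4: out=0, reg = 0xCC398B
clock 5: out=1, reg = 0x661CC5
clock 6: out=1, reg = 0x330E62
clock 7: out=0, reg = 0x998731
clock 8: out=1, reg = 0x4CC398
clock 9: out=0, reg = 0x2661CC
clock 10: out=0, reg = 0x9330E6
clock 11: out=0, reg = 0x499873

0x499873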